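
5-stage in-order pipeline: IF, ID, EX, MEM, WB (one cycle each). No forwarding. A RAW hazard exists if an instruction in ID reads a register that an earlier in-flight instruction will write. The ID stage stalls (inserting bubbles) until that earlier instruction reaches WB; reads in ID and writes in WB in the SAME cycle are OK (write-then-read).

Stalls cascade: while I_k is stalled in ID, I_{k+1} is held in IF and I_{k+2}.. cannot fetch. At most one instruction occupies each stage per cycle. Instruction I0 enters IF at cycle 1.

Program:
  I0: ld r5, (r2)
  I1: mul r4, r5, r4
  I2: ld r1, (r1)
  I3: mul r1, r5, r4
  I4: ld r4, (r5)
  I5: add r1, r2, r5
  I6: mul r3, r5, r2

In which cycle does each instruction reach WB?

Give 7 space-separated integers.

Answer: 5 8 9 11 12 13 14

Derivation:
I0 ld r5 <- r2: IF@1 ID@2 stall=0 (-) EX@3 MEM@4 WB@5
I1 mul r4 <- r5,r4: IF@2 ID@3 stall=2 (RAW on I0.r5 (WB@5)) EX@6 MEM@7 WB@8
I2 ld r1 <- r1: IF@3 ID@6 stall=0 (-) EX@7 MEM@8 WB@9
I3 mul r1 <- r5,r4: IF@6 ID@7 stall=1 (RAW on I1.r4 (WB@8)) EX@9 MEM@10 WB@11
I4 ld r4 <- r5: IF@7 ID@9 stall=0 (-) EX@10 MEM@11 WB@12
I5 add r1 <- r2,r5: IF@9 ID@10 stall=0 (-) EX@11 MEM@12 WB@13
I6 mul r3 <- r5,r2: IF@10 ID@11 stall=0 (-) EX@12 MEM@13 WB@14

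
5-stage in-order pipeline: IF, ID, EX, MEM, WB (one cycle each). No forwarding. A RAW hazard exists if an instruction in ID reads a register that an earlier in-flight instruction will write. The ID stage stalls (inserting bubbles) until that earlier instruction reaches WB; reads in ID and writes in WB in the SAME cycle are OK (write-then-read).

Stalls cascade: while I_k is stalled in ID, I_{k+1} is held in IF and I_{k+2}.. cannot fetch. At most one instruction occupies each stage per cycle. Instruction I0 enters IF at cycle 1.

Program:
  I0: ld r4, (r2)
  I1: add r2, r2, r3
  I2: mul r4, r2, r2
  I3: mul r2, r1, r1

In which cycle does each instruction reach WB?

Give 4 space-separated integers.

Answer: 5 6 9 10

Derivation:
I0 ld r4 <- r2: IF@1 ID@2 stall=0 (-) EX@3 MEM@4 WB@5
I1 add r2 <- r2,r3: IF@2 ID@3 stall=0 (-) EX@4 MEM@5 WB@6
I2 mul r4 <- r2,r2: IF@3 ID@4 stall=2 (RAW on I1.r2 (WB@6)) EX@7 MEM@8 WB@9
I3 mul r2 <- r1,r1: IF@4 ID@7 stall=0 (-) EX@8 MEM@9 WB@10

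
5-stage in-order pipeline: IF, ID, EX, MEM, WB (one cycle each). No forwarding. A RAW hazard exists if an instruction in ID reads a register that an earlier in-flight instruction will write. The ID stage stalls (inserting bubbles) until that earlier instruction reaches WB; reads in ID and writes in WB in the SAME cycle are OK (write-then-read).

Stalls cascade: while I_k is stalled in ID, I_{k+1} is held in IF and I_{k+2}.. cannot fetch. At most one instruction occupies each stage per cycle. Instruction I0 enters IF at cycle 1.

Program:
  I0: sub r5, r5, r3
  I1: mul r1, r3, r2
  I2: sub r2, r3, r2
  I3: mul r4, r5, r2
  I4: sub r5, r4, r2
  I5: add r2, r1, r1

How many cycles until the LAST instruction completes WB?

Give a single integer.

I0 sub r5 <- r5,r3: IF@1 ID@2 stall=0 (-) EX@3 MEM@4 WB@5
I1 mul r1 <- r3,r2: IF@2 ID@3 stall=0 (-) EX@4 MEM@5 WB@6
I2 sub r2 <- r3,r2: IF@3 ID@4 stall=0 (-) EX@5 MEM@6 WB@7
I3 mul r4 <- r5,r2: IF@4 ID@5 stall=2 (RAW on I2.r2 (WB@7)) EX@8 MEM@9 WB@10
I4 sub r5 <- r4,r2: IF@5 ID@8 stall=2 (RAW on I3.r4 (WB@10)) EX@11 MEM@12 WB@13
I5 add r2 <- r1,r1: IF@8 ID@11 stall=0 (-) EX@12 MEM@13 WB@14

Answer: 14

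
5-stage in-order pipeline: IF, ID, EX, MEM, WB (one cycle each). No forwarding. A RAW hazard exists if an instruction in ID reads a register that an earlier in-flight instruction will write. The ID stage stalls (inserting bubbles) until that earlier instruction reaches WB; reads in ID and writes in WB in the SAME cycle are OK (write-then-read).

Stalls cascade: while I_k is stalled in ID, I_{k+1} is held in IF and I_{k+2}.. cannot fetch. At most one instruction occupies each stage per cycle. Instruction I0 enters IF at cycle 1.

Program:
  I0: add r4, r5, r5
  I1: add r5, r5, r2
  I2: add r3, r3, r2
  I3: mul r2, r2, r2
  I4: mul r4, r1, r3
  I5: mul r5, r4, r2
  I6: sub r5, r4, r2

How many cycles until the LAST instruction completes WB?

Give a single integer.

Answer: 14

Derivation:
I0 add r4 <- r5,r5: IF@1 ID@2 stall=0 (-) EX@3 MEM@4 WB@5
I1 add r5 <- r5,r2: IF@2 ID@3 stall=0 (-) EX@4 MEM@5 WB@6
I2 add r3 <- r3,r2: IF@3 ID@4 stall=0 (-) EX@5 MEM@6 WB@7
I3 mul r2 <- r2,r2: IF@4 ID@5 stall=0 (-) EX@6 MEM@7 WB@8
I4 mul r4 <- r1,r3: IF@5 ID@6 stall=1 (RAW on I2.r3 (WB@7)) EX@8 MEM@9 WB@10
I5 mul r5 <- r4,r2: IF@6 ID@8 stall=2 (RAW on I4.r4 (WB@10)) EX@11 MEM@12 WB@13
I6 sub r5 <- r4,r2: IF@8 ID@11 stall=0 (-) EX@12 MEM@13 WB@14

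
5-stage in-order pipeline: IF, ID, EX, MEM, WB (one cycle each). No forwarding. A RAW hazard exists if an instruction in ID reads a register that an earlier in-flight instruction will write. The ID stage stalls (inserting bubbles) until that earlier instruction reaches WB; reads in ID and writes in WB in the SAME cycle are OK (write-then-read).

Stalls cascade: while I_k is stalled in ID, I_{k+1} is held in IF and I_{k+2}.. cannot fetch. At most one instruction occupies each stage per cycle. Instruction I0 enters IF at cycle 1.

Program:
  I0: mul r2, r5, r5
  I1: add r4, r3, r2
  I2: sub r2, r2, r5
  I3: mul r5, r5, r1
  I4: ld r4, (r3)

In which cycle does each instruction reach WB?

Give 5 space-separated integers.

I0 mul r2 <- r5,r5: IF@1 ID@2 stall=0 (-) EX@3 MEM@4 WB@5
I1 add r4 <- r3,r2: IF@2 ID@3 stall=2 (RAW on I0.r2 (WB@5)) EX@6 MEM@7 WB@8
I2 sub r2 <- r2,r5: IF@3 ID@6 stall=0 (-) EX@7 MEM@8 WB@9
I3 mul r5 <- r5,r1: IF@6 ID@7 stall=0 (-) EX@8 MEM@9 WB@10
I4 ld r4 <- r3: IF@7 ID@8 stall=0 (-) EX@9 MEM@10 WB@11

Answer: 5 8 9 10 11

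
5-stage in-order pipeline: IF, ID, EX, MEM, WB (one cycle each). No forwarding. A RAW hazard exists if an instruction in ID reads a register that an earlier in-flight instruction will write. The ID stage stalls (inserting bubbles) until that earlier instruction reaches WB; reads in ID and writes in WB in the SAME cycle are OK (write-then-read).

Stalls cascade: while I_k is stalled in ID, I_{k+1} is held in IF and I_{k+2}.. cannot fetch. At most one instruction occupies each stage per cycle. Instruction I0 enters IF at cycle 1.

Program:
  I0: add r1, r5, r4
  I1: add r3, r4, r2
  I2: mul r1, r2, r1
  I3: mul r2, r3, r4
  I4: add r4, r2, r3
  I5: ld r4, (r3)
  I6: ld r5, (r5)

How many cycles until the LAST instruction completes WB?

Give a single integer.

Answer: 14

Derivation:
I0 add r1 <- r5,r4: IF@1 ID@2 stall=0 (-) EX@3 MEM@4 WB@5
I1 add r3 <- r4,r2: IF@2 ID@3 stall=0 (-) EX@4 MEM@5 WB@6
I2 mul r1 <- r2,r1: IF@3 ID@4 stall=1 (RAW on I0.r1 (WB@5)) EX@6 MEM@7 WB@8
I3 mul r2 <- r3,r4: IF@4 ID@6 stall=0 (-) EX@7 MEM@8 WB@9
I4 add r4 <- r2,r3: IF@6 ID@7 stall=2 (RAW on I3.r2 (WB@9)) EX@10 MEM@11 WB@12
I5 ld r4 <- r3: IF@7 ID@10 stall=0 (-) EX@11 MEM@12 WB@13
I6 ld r5 <- r5: IF@10 ID@11 stall=0 (-) EX@12 MEM@13 WB@14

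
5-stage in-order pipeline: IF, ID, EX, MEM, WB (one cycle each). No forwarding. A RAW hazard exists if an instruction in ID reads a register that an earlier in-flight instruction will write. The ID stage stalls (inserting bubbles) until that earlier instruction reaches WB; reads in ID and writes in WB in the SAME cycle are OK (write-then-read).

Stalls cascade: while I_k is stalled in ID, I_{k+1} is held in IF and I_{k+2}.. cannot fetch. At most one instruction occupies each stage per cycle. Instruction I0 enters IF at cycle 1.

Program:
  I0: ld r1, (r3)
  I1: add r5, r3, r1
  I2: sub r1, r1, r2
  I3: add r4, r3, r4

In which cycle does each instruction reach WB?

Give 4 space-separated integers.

I0 ld r1 <- r3: IF@1 ID@2 stall=0 (-) EX@3 MEM@4 WB@5
I1 add r5 <- r3,r1: IF@2 ID@3 stall=2 (RAW on I0.r1 (WB@5)) EX@6 MEM@7 WB@8
I2 sub r1 <- r1,r2: IF@3 ID@6 stall=0 (-) EX@7 MEM@8 WB@9
I3 add r4 <- r3,r4: IF@6 ID@7 stall=0 (-) EX@8 MEM@9 WB@10

Answer: 5 8 9 10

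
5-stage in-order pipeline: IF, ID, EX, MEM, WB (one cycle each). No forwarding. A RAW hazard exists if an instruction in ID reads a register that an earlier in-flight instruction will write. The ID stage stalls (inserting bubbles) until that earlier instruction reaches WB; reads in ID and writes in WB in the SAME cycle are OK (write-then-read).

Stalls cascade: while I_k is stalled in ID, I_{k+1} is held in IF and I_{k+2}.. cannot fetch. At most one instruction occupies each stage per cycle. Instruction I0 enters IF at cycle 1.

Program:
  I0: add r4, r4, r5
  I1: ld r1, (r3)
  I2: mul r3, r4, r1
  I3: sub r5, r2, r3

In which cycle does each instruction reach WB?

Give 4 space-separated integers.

I0 add r4 <- r4,r5: IF@1 ID@2 stall=0 (-) EX@3 MEM@4 WB@5
I1 ld r1 <- r3: IF@2 ID@3 stall=0 (-) EX@4 MEM@5 WB@6
I2 mul r3 <- r4,r1: IF@3 ID@4 stall=2 (RAW on I1.r1 (WB@6)) EX@7 MEM@8 WB@9
I3 sub r5 <- r2,r3: IF@4 ID@7 stall=2 (RAW on I2.r3 (WB@9)) EX@10 MEM@11 WB@12

Answer: 5 6 9 12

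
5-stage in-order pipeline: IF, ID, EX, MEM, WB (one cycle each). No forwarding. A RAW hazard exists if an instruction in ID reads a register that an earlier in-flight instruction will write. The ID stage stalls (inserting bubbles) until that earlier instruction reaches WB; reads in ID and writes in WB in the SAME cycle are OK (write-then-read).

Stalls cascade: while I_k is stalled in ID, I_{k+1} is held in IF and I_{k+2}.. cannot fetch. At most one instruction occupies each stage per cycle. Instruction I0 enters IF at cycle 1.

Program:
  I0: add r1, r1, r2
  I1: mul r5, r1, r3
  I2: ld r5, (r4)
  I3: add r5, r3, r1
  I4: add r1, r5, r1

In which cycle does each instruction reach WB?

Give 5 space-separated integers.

I0 add r1 <- r1,r2: IF@1 ID@2 stall=0 (-) EX@3 MEM@4 WB@5
I1 mul r5 <- r1,r3: IF@2 ID@3 stall=2 (RAW on I0.r1 (WB@5)) EX@6 MEM@7 WB@8
I2 ld r5 <- r4: IF@3 ID@6 stall=0 (-) EX@7 MEM@8 WB@9
I3 add r5 <- r3,r1: IF@6 ID@7 stall=0 (-) EX@8 MEM@9 WB@10
I4 add r1 <- r5,r1: IF@7 ID@8 stall=2 (RAW on I3.r5 (WB@10)) EX@11 MEM@12 WB@13

Answer: 5 8 9 10 13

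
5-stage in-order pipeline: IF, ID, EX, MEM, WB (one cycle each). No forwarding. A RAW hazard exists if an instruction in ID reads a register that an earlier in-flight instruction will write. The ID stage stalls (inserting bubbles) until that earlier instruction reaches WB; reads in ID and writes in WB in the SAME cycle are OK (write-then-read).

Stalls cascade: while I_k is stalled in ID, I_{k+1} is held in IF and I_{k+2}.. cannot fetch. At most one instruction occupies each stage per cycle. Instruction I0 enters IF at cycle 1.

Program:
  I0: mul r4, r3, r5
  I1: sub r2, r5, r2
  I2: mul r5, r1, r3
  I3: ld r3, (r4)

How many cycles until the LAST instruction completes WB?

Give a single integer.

I0 mul r4 <- r3,r5: IF@1 ID@2 stall=0 (-) EX@3 MEM@4 WB@5
I1 sub r2 <- r5,r2: IF@2 ID@3 stall=0 (-) EX@4 MEM@5 WB@6
I2 mul r5 <- r1,r3: IF@3 ID@4 stall=0 (-) EX@5 MEM@6 WB@7
I3 ld r3 <- r4: IF@4 ID@5 stall=0 (-) EX@6 MEM@7 WB@8

Answer: 8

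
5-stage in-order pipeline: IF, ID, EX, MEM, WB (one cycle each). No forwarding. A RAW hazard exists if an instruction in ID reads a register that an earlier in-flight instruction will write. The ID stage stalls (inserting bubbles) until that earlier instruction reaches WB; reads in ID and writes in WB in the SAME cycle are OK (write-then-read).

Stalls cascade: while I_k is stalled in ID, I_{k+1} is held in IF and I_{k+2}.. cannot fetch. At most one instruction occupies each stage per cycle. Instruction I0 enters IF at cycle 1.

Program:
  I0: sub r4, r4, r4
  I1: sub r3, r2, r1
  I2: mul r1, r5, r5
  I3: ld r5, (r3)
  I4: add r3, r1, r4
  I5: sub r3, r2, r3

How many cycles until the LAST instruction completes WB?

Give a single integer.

Answer: 13

Derivation:
I0 sub r4 <- r4,r4: IF@1 ID@2 stall=0 (-) EX@3 MEM@4 WB@5
I1 sub r3 <- r2,r1: IF@2 ID@3 stall=0 (-) EX@4 MEM@5 WB@6
I2 mul r1 <- r5,r5: IF@3 ID@4 stall=0 (-) EX@5 MEM@6 WB@7
I3 ld r5 <- r3: IF@4 ID@5 stall=1 (RAW on I1.r3 (WB@6)) EX@7 MEM@8 WB@9
I4 add r3 <- r1,r4: IF@5 ID@7 stall=0 (-) EX@8 MEM@9 WB@10
I5 sub r3 <- r2,r3: IF@7 ID@8 stall=2 (RAW on I4.r3 (WB@10)) EX@11 MEM@12 WB@13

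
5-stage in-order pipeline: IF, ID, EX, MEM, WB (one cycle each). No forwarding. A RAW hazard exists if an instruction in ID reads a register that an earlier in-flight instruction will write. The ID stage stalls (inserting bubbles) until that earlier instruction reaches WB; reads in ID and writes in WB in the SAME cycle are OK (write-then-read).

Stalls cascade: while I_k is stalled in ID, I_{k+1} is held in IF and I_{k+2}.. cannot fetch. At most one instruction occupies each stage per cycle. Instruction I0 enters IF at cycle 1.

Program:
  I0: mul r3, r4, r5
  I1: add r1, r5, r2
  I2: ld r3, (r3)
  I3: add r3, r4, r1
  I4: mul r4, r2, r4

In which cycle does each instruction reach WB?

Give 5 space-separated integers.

I0 mul r3 <- r4,r5: IF@1 ID@2 stall=0 (-) EX@3 MEM@4 WB@5
I1 add r1 <- r5,r2: IF@2 ID@3 stall=0 (-) EX@4 MEM@5 WB@6
I2 ld r3 <- r3: IF@3 ID@4 stall=1 (RAW on I0.r3 (WB@5)) EX@6 MEM@7 WB@8
I3 add r3 <- r4,r1: IF@4 ID@6 stall=0 (-) EX@7 MEM@8 WB@9
I4 mul r4 <- r2,r4: IF@6 ID@7 stall=0 (-) EX@8 MEM@9 WB@10

Answer: 5 6 8 9 10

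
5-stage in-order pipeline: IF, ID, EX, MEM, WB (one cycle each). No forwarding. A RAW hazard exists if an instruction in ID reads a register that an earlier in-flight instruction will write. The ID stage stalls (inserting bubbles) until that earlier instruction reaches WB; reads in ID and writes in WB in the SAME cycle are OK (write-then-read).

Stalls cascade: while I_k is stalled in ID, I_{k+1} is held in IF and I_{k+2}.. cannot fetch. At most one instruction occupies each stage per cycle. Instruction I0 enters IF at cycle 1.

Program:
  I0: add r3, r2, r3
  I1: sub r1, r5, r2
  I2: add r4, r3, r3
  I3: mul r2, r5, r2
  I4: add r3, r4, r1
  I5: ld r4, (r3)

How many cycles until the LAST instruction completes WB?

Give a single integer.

I0 add r3 <- r2,r3: IF@1 ID@2 stall=0 (-) EX@3 MEM@4 WB@5
I1 sub r1 <- r5,r2: IF@2 ID@3 stall=0 (-) EX@4 MEM@5 WB@6
I2 add r4 <- r3,r3: IF@3 ID@4 stall=1 (RAW on I0.r3 (WB@5)) EX@6 MEM@7 WB@8
I3 mul r2 <- r5,r2: IF@4 ID@6 stall=0 (-) EX@7 MEM@8 WB@9
I4 add r3 <- r4,r1: IF@6 ID@7 stall=1 (RAW on I2.r4 (WB@8)) EX@9 MEM@10 WB@11
I5 ld r4 <- r3: IF@7 ID@9 stall=2 (RAW on I4.r3 (WB@11)) EX@12 MEM@13 WB@14

Answer: 14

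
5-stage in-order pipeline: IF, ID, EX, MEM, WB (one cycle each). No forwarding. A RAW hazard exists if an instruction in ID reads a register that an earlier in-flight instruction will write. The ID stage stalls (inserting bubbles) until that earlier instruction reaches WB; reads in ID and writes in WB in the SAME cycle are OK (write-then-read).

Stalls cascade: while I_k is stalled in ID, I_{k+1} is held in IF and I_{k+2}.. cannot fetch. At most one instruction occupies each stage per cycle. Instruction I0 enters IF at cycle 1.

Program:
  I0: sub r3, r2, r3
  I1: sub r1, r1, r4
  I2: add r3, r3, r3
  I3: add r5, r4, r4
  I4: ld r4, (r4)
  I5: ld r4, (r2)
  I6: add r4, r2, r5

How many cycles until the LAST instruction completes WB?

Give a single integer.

Answer: 12

Derivation:
I0 sub r3 <- r2,r3: IF@1 ID@2 stall=0 (-) EX@3 MEM@4 WB@5
I1 sub r1 <- r1,r4: IF@2 ID@3 stall=0 (-) EX@4 MEM@5 WB@6
I2 add r3 <- r3,r3: IF@3 ID@4 stall=1 (RAW on I0.r3 (WB@5)) EX@6 MEM@7 WB@8
I3 add r5 <- r4,r4: IF@4 ID@6 stall=0 (-) EX@7 MEM@8 WB@9
I4 ld r4 <- r4: IF@6 ID@7 stall=0 (-) EX@8 MEM@9 WB@10
I5 ld r4 <- r2: IF@7 ID@8 stall=0 (-) EX@9 MEM@10 WB@11
I6 add r4 <- r2,r5: IF@8 ID@9 stall=0 (-) EX@10 MEM@11 WB@12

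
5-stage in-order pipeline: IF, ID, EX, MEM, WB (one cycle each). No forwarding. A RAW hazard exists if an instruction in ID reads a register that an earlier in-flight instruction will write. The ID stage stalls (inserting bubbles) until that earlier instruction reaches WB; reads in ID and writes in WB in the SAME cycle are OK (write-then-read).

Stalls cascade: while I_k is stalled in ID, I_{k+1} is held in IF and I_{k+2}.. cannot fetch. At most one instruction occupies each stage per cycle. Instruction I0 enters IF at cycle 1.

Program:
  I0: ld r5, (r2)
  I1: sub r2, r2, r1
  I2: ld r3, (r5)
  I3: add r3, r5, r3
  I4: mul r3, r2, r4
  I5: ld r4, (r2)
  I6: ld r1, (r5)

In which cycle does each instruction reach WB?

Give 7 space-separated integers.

I0 ld r5 <- r2: IF@1 ID@2 stall=0 (-) EX@3 MEM@4 WB@5
I1 sub r2 <- r2,r1: IF@2 ID@3 stall=0 (-) EX@4 MEM@5 WB@6
I2 ld r3 <- r5: IF@3 ID@4 stall=1 (RAW on I0.r5 (WB@5)) EX@6 MEM@7 WB@8
I3 add r3 <- r5,r3: IF@4 ID@6 stall=2 (RAW on I2.r3 (WB@8)) EX@9 MEM@10 WB@11
I4 mul r3 <- r2,r4: IF@6 ID@9 stall=0 (-) EX@10 MEM@11 WB@12
I5 ld r4 <- r2: IF@9 ID@10 stall=0 (-) EX@11 MEM@12 WB@13
I6 ld r1 <- r5: IF@10 ID@11 stall=0 (-) EX@12 MEM@13 WB@14

Answer: 5 6 8 11 12 13 14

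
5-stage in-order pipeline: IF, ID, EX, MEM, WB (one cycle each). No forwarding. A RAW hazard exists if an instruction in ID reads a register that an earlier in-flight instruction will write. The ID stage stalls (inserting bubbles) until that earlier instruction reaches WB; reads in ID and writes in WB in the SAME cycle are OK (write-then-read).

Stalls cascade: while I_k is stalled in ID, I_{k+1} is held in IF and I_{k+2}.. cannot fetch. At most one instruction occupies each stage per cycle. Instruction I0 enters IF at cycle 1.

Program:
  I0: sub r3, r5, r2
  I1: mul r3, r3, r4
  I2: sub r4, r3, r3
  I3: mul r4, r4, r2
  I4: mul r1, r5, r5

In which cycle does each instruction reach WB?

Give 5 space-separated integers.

I0 sub r3 <- r5,r2: IF@1 ID@2 stall=0 (-) EX@3 MEM@4 WB@5
I1 mul r3 <- r3,r4: IF@2 ID@3 stall=2 (RAW on I0.r3 (WB@5)) EX@6 MEM@7 WB@8
I2 sub r4 <- r3,r3: IF@3 ID@6 stall=2 (RAW on I1.r3 (WB@8)) EX@9 MEM@10 WB@11
I3 mul r4 <- r4,r2: IF@6 ID@9 stall=2 (RAW on I2.r4 (WB@11)) EX@12 MEM@13 WB@14
I4 mul r1 <- r5,r5: IF@9 ID@12 stall=0 (-) EX@13 MEM@14 WB@15

Answer: 5 8 11 14 15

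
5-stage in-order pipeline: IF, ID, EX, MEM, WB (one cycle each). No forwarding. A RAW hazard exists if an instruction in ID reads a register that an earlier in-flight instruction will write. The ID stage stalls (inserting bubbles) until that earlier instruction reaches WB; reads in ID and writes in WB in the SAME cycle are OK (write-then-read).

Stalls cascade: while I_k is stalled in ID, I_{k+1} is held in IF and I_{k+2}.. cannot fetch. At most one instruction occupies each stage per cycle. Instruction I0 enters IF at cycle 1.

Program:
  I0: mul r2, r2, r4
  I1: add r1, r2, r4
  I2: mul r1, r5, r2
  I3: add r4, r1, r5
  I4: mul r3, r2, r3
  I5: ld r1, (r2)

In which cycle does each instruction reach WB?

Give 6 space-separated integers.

I0 mul r2 <- r2,r4: IF@1 ID@2 stall=0 (-) EX@3 MEM@4 WB@5
I1 add r1 <- r2,r4: IF@2 ID@3 stall=2 (RAW on I0.r2 (WB@5)) EX@6 MEM@7 WB@8
I2 mul r1 <- r5,r2: IF@3 ID@6 stall=0 (-) EX@7 MEM@8 WB@9
I3 add r4 <- r1,r5: IF@6 ID@7 stall=2 (RAW on I2.r1 (WB@9)) EX@10 MEM@11 WB@12
I4 mul r3 <- r2,r3: IF@7 ID@10 stall=0 (-) EX@11 MEM@12 WB@13
I5 ld r1 <- r2: IF@10 ID@11 stall=0 (-) EX@12 MEM@13 WB@14

Answer: 5 8 9 12 13 14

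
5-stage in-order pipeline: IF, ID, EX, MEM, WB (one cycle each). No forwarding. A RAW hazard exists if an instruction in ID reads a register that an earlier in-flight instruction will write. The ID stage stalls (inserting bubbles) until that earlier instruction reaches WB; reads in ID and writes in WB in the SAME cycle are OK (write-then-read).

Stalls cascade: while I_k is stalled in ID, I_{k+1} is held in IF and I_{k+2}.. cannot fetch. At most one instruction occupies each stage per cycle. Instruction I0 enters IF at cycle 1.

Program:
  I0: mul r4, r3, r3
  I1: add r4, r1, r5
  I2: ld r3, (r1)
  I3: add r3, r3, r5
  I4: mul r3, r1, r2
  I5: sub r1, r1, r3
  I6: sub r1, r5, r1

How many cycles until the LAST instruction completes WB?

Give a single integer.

I0 mul r4 <- r3,r3: IF@1 ID@2 stall=0 (-) EX@3 MEM@4 WB@5
I1 add r4 <- r1,r5: IF@2 ID@3 stall=0 (-) EX@4 MEM@5 WB@6
I2 ld r3 <- r1: IF@3 ID@4 stall=0 (-) EX@5 MEM@6 WB@7
I3 add r3 <- r3,r5: IF@4 ID@5 stall=2 (RAW on I2.r3 (WB@7)) EX@8 MEM@9 WB@10
I4 mul r3 <- r1,r2: IF@5 ID@8 stall=0 (-) EX@9 MEM@10 WB@11
I5 sub r1 <- r1,r3: IF@8 ID@9 stall=2 (RAW on I4.r3 (WB@11)) EX@12 MEM@13 WB@14
I6 sub r1 <- r5,r1: IF@9 ID@12 stall=2 (RAW on I5.r1 (WB@14)) EX@15 MEM@16 WB@17

Answer: 17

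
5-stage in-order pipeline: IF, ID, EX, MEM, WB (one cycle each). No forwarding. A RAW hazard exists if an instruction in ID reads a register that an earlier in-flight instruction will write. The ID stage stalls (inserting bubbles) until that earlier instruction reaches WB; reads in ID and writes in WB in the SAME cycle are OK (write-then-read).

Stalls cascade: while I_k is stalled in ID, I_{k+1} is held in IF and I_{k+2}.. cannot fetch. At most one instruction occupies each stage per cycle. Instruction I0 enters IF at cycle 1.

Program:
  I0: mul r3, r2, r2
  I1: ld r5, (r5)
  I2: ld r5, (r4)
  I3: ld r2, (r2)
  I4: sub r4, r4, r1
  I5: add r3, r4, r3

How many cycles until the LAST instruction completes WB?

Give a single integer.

Answer: 12

Derivation:
I0 mul r3 <- r2,r2: IF@1 ID@2 stall=0 (-) EX@3 MEM@4 WB@5
I1 ld r5 <- r5: IF@2 ID@3 stall=0 (-) EX@4 MEM@5 WB@6
I2 ld r5 <- r4: IF@3 ID@4 stall=0 (-) EX@5 MEM@6 WB@7
I3 ld r2 <- r2: IF@4 ID@5 stall=0 (-) EX@6 MEM@7 WB@8
I4 sub r4 <- r4,r1: IF@5 ID@6 stall=0 (-) EX@7 MEM@8 WB@9
I5 add r3 <- r4,r3: IF@6 ID@7 stall=2 (RAW on I4.r4 (WB@9)) EX@10 MEM@11 WB@12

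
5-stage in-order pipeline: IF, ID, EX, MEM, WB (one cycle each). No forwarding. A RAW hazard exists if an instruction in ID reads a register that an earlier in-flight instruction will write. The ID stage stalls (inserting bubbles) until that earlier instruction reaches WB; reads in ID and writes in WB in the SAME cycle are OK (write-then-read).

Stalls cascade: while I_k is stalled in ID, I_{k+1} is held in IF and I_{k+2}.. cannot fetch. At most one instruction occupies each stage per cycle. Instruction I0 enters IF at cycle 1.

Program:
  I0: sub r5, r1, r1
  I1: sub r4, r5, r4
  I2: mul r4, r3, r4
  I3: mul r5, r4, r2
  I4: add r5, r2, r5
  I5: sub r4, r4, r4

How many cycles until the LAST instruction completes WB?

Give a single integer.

I0 sub r5 <- r1,r1: IF@1 ID@2 stall=0 (-) EX@3 MEM@4 WB@5
I1 sub r4 <- r5,r4: IF@2 ID@3 stall=2 (RAW on I0.r5 (WB@5)) EX@6 MEM@7 WB@8
I2 mul r4 <- r3,r4: IF@3 ID@6 stall=2 (RAW on I1.r4 (WB@8)) EX@9 MEM@10 WB@11
I3 mul r5 <- r4,r2: IF@6 ID@9 stall=2 (RAW on I2.r4 (WB@11)) EX@12 MEM@13 WB@14
I4 add r5 <- r2,r5: IF@9 ID@12 stall=2 (RAW on I3.r5 (WB@14)) EX@15 MEM@16 WB@17
I5 sub r4 <- r4,r4: IF@12 ID@15 stall=0 (-) EX@16 MEM@17 WB@18

Answer: 18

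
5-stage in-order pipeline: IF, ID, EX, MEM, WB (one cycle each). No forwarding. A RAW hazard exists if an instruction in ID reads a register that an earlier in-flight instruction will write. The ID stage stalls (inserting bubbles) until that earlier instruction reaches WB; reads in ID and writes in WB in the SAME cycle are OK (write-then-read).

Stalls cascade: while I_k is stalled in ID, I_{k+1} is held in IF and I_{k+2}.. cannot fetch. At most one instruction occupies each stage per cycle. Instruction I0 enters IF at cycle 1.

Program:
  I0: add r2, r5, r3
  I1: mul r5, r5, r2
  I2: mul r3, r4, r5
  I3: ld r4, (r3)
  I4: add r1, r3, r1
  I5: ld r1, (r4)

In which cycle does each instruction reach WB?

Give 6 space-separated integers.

I0 add r2 <- r5,r3: IF@1 ID@2 stall=0 (-) EX@3 MEM@4 WB@5
I1 mul r5 <- r5,r2: IF@2 ID@3 stall=2 (RAW on I0.r2 (WB@5)) EX@6 MEM@7 WB@8
I2 mul r3 <- r4,r5: IF@3 ID@6 stall=2 (RAW on I1.r5 (WB@8)) EX@9 MEM@10 WB@11
I3 ld r4 <- r3: IF@6 ID@9 stall=2 (RAW on I2.r3 (WB@11)) EX@12 MEM@13 WB@14
I4 add r1 <- r3,r1: IF@9 ID@12 stall=0 (-) EX@13 MEM@14 WB@15
I5 ld r1 <- r4: IF@12 ID@13 stall=1 (RAW on I3.r4 (WB@14)) EX@15 MEM@16 WB@17

Answer: 5 8 11 14 15 17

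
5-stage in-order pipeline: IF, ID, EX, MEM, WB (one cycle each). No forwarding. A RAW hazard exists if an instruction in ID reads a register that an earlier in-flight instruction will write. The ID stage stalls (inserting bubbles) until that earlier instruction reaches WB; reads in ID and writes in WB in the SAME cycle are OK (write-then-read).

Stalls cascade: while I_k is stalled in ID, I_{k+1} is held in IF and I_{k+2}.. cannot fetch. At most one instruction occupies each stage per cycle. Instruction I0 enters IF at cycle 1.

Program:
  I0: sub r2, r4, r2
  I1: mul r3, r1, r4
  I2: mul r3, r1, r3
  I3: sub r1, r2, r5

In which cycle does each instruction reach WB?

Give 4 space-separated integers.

Answer: 5 6 9 10

Derivation:
I0 sub r2 <- r4,r2: IF@1 ID@2 stall=0 (-) EX@3 MEM@4 WB@5
I1 mul r3 <- r1,r4: IF@2 ID@3 stall=0 (-) EX@4 MEM@5 WB@6
I2 mul r3 <- r1,r3: IF@3 ID@4 stall=2 (RAW on I1.r3 (WB@6)) EX@7 MEM@8 WB@9
I3 sub r1 <- r2,r5: IF@4 ID@7 stall=0 (-) EX@8 MEM@9 WB@10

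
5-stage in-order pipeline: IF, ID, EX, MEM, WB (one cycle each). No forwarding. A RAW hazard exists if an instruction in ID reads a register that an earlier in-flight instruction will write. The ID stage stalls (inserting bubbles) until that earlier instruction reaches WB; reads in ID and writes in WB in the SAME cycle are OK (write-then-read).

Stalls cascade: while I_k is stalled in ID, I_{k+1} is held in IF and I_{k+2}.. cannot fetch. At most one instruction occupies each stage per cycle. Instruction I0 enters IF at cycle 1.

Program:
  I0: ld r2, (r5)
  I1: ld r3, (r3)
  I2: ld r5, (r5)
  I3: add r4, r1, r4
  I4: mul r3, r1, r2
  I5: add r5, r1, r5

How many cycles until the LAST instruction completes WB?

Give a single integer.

I0 ld r2 <- r5: IF@1 ID@2 stall=0 (-) EX@3 MEM@4 WB@5
I1 ld r3 <- r3: IF@2 ID@3 stall=0 (-) EX@4 MEM@5 WB@6
I2 ld r5 <- r5: IF@3 ID@4 stall=0 (-) EX@5 MEM@6 WB@7
I3 add r4 <- r1,r4: IF@4 ID@5 stall=0 (-) EX@6 MEM@7 WB@8
I4 mul r3 <- r1,r2: IF@5 ID@6 stall=0 (-) EX@7 MEM@8 WB@9
I5 add r5 <- r1,r5: IF@6 ID@7 stall=0 (-) EX@8 MEM@9 WB@10

Answer: 10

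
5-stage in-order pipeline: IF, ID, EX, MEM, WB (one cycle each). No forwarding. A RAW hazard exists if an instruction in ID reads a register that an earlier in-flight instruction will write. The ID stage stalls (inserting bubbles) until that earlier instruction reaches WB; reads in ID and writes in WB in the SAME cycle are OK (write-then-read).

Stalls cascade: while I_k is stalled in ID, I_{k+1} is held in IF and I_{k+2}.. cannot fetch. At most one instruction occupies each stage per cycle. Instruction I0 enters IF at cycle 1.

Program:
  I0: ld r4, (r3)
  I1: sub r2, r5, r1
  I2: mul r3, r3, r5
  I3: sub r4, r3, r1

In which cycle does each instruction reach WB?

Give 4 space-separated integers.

Answer: 5 6 7 10

Derivation:
I0 ld r4 <- r3: IF@1 ID@2 stall=0 (-) EX@3 MEM@4 WB@5
I1 sub r2 <- r5,r1: IF@2 ID@3 stall=0 (-) EX@4 MEM@5 WB@6
I2 mul r3 <- r3,r5: IF@3 ID@4 stall=0 (-) EX@5 MEM@6 WB@7
I3 sub r4 <- r3,r1: IF@4 ID@5 stall=2 (RAW on I2.r3 (WB@7)) EX@8 MEM@9 WB@10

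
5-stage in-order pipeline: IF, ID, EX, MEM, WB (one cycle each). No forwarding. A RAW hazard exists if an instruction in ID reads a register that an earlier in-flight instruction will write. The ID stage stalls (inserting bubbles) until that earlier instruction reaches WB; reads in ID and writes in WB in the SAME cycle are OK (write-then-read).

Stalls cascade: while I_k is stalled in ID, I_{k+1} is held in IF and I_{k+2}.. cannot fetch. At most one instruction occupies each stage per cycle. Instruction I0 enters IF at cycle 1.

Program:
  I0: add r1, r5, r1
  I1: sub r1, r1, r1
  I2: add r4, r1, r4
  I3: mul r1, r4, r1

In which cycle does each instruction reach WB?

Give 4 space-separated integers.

I0 add r1 <- r5,r1: IF@1 ID@2 stall=0 (-) EX@3 MEM@4 WB@5
I1 sub r1 <- r1,r1: IF@2 ID@3 stall=2 (RAW on I0.r1 (WB@5)) EX@6 MEM@7 WB@8
I2 add r4 <- r1,r4: IF@3 ID@6 stall=2 (RAW on I1.r1 (WB@8)) EX@9 MEM@10 WB@11
I3 mul r1 <- r4,r1: IF@6 ID@9 stall=2 (RAW on I2.r4 (WB@11)) EX@12 MEM@13 WB@14

Answer: 5 8 11 14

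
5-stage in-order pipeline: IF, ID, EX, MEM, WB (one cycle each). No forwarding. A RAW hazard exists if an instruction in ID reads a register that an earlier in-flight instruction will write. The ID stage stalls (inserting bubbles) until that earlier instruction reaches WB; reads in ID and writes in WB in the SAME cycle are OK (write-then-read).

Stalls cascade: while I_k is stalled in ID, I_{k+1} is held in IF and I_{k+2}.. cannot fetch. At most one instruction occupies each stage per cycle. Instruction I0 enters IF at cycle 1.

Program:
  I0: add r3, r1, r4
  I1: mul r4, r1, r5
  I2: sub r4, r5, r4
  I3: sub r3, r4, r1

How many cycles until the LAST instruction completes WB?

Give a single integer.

I0 add r3 <- r1,r4: IF@1 ID@2 stall=0 (-) EX@3 MEM@4 WB@5
I1 mul r4 <- r1,r5: IF@2 ID@3 stall=0 (-) EX@4 MEM@5 WB@6
I2 sub r4 <- r5,r4: IF@3 ID@4 stall=2 (RAW on I1.r4 (WB@6)) EX@7 MEM@8 WB@9
I3 sub r3 <- r4,r1: IF@4 ID@7 stall=2 (RAW on I2.r4 (WB@9)) EX@10 MEM@11 WB@12

Answer: 12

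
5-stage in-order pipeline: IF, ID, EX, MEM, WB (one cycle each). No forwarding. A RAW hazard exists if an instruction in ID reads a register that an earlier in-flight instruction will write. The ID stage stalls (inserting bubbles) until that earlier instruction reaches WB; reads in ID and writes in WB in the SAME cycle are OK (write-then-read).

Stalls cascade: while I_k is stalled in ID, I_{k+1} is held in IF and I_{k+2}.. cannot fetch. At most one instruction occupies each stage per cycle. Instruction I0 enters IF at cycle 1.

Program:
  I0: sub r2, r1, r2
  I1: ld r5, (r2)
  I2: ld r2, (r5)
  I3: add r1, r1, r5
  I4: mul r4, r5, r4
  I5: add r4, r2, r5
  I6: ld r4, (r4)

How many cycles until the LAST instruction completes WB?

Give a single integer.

I0 sub r2 <- r1,r2: IF@1 ID@2 stall=0 (-) EX@3 MEM@4 WB@5
I1 ld r5 <- r2: IF@2 ID@3 stall=2 (RAW on I0.r2 (WB@5)) EX@6 MEM@7 WB@8
I2 ld r2 <- r5: IF@3 ID@6 stall=2 (RAW on I1.r5 (WB@8)) EX@9 MEM@10 WB@11
I3 add r1 <- r1,r5: IF@6 ID@9 stall=0 (-) EX@10 MEM@11 WB@12
I4 mul r4 <- r5,r4: IF@9 ID@10 stall=0 (-) EX@11 MEM@12 WB@13
I5 add r4 <- r2,r5: IF@10 ID@11 stall=0 (-) EX@12 MEM@13 WB@14
I6 ld r4 <- r4: IF@11 ID@12 stall=2 (RAW on I5.r4 (WB@14)) EX@15 MEM@16 WB@17

Answer: 17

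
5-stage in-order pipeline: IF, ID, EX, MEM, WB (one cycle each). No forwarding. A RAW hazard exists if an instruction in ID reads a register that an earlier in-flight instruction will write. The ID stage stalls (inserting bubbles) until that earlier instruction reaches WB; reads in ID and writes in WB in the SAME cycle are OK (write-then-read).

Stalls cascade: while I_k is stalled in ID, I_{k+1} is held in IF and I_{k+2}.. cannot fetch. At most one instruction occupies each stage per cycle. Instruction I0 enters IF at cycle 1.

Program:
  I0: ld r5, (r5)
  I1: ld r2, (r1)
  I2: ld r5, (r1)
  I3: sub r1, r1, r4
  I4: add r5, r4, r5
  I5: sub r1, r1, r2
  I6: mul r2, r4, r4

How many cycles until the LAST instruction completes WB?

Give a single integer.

Answer: 12

Derivation:
I0 ld r5 <- r5: IF@1 ID@2 stall=0 (-) EX@3 MEM@4 WB@5
I1 ld r2 <- r1: IF@2 ID@3 stall=0 (-) EX@4 MEM@5 WB@6
I2 ld r5 <- r1: IF@3 ID@4 stall=0 (-) EX@5 MEM@6 WB@7
I3 sub r1 <- r1,r4: IF@4 ID@5 stall=0 (-) EX@6 MEM@7 WB@8
I4 add r5 <- r4,r5: IF@5 ID@6 stall=1 (RAW on I2.r5 (WB@7)) EX@8 MEM@9 WB@10
I5 sub r1 <- r1,r2: IF@6 ID@8 stall=0 (-) EX@9 MEM@10 WB@11
I6 mul r2 <- r4,r4: IF@8 ID@9 stall=0 (-) EX@10 MEM@11 WB@12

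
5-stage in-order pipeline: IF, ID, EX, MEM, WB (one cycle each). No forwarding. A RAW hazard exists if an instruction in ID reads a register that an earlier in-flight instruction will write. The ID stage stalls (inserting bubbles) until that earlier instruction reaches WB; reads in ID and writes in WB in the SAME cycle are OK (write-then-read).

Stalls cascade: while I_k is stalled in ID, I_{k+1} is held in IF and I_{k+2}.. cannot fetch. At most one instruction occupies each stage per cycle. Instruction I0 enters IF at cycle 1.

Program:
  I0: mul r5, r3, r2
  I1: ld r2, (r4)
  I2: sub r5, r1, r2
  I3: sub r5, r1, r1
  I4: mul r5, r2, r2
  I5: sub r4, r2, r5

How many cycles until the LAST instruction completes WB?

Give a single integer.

I0 mul r5 <- r3,r2: IF@1 ID@2 stall=0 (-) EX@3 MEM@4 WB@5
I1 ld r2 <- r4: IF@2 ID@3 stall=0 (-) EX@4 MEM@5 WB@6
I2 sub r5 <- r1,r2: IF@3 ID@4 stall=2 (RAW on I1.r2 (WB@6)) EX@7 MEM@8 WB@9
I3 sub r5 <- r1,r1: IF@4 ID@7 stall=0 (-) EX@8 MEM@9 WB@10
I4 mul r5 <- r2,r2: IF@7 ID@8 stall=0 (-) EX@9 MEM@10 WB@11
I5 sub r4 <- r2,r5: IF@8 ID@9 stall=2 (RAW on I4.r5 (WB@11)) EX@12 MEM@13 WB@14

Answer: 14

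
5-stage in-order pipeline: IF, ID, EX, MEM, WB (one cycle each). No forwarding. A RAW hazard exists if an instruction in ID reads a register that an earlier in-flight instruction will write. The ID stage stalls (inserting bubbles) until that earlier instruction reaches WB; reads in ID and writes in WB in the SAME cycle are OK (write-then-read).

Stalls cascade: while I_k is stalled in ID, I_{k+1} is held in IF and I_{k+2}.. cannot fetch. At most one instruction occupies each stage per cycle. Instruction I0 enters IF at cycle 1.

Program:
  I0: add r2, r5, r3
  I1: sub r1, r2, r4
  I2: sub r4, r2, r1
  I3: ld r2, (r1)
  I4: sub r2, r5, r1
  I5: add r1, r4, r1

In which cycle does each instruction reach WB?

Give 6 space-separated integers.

Answer: 5 8 11 12 13 14

Derivation:
I0 add r2 <- r5,r3: IF@1 ID@2 stall=0 (-) EX@3 MEM@4 WB@5
I1 sub r1 <- r2,r4: IF@2 ID@3 stall=2 (RAW on I0.r2 (WB@5)) EX@6 MEM@7 WB@8
I2 sub r4 <- r2,r1: IF@3 ID@6 stall=2 (RAW on I1.r1 (WB@8)) EX@9 MEM@10 WB@11
I3 ld r2 <- r1: IF@6 ID@9 stall=0 (-) EX@10 MEM@11 WB@12
I4 sub r2 <- r5,r1: IF@9 ID@10 stall=0 (-) EX@11 MEM@12 WB@13
I5 add r1 <- r4,r1: IF@10 ID@11 stall=0 (-) EX@12 MEM@13 WB@14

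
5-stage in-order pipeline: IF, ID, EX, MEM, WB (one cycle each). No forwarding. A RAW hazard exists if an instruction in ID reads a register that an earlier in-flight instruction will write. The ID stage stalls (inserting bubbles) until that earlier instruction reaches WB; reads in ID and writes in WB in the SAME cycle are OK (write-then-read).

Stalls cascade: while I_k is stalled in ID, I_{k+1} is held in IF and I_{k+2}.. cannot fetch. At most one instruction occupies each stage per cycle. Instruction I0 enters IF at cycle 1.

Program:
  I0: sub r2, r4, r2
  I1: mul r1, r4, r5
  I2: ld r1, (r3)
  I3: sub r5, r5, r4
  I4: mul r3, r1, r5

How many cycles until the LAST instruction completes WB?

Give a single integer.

I0 sub r2 <- r4,r2: IF@1 ID@2 stall=0 (-) EX@3 MEM@4 WB@5
I1 mul r1 <- r4,r5: IF@2 ID@3 stall=0 (-) EX@4 MEM@5 WB@6
I2 ld r1 <- r3: IF@3 ID@4 stall=0 (-) EX@5 MEM@6 WB@7
I3 sub r5 <- r5,r4: IF@4 ID@5 stall=0 (-) EX@6 MEM@7 WB@8
I4 mul r3 <- r1,r5: IF@5 ID@6 stall=2 (RAW on I3.r5 (WB@8)) EX@9 MEM@10 WB@11

Answer: 11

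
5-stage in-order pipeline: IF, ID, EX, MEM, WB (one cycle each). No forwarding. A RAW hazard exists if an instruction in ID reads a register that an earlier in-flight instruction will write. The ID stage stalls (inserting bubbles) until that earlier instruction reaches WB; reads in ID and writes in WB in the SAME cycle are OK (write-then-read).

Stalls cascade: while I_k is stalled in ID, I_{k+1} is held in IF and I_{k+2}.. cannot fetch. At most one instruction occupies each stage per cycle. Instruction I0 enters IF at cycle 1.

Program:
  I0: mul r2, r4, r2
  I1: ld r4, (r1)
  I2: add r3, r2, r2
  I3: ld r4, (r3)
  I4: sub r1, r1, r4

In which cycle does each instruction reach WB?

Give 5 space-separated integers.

Answer: 5 6 8 11 14

Derivation:
I0 mul r2 <- r4,r2: IF@1 ID@2 stall=0 (-) EX@3 MEM@4 WB@5
I1 ld r4 <- r1: IF@2 ID@3 stall=0 (-) EX@4 MEM@5 WB@6
I2 add r3 <- r2,r2: IF@3 ID@4 stall=1 (RAW on I0.r2 (WB@5)) EX@6 MEM@7 WB@8
I3 ld r4 <- r3: IF@4 ID@6 stall=2 (RAW on I2.r3 (WB@8)) EX@9 MEM@10 WB@11
I4 sub r1 <- r1,r4: IF@6 ID@9 stall=2 (RAW on I3.r4 (WB@11)) EX@12 MEM@13 WB@14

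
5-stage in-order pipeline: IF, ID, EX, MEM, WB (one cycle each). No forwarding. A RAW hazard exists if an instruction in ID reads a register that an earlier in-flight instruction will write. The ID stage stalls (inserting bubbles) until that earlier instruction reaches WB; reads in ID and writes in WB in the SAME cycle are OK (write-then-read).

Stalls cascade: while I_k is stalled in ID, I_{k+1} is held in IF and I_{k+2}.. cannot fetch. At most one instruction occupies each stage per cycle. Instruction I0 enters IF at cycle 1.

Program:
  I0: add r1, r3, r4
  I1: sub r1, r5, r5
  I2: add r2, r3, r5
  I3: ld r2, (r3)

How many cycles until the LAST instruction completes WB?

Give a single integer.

I0 add r1 <- r3,r4: IF@1 ID@2 stall=0 (-) EX@3 MEM@4 WB@5
I1 sub r1 <- r5,r5: IF@2 ID@3 stall=0 (-) EX@4 MEM@5 WB@6
I2 add r2 <- r3,r5: IF@3 ID@4 stall=0 (-) EX@5 MEM@6 WB@7
I3 ld r2 <- r3: IF@4 ID@5 stall=0 (-) EX@6 MEM@7 WB@8

Answer: 8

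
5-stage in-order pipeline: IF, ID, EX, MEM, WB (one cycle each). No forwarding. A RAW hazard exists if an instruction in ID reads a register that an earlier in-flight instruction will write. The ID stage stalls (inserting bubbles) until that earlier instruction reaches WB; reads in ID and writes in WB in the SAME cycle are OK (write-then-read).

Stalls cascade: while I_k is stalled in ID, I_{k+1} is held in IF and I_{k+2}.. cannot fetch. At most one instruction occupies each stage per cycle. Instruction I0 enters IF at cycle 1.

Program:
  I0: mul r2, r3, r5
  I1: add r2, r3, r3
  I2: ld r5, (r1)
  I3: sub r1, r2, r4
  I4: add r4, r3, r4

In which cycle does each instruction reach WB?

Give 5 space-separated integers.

Answer: 5 6 7 9 10

Derivation:
I0 mul r2 <- r3,r5: IF@1 ID@2 stall=0 (-) EX@3 MEM@4 WB@5
I1 add r2 <- r3,r3: IF@2 ID@3 stall=0 (-) EX@4 MEM@5 WB@6
I2 ld r5 <- r1: IF@3 ID@4 stall=0 (-) EX@5 MEM@6 WB@7
I3 sub r1 <- r2,r4: IF@4 ID@5 stall=1 (RAW on I1.r2 (WB@6)) EX@7 MEM@8 WB@9
I4 add r4 <- r3,r4: IF@5 ID@7 stall=0 (-) EX@8 MEM@9 WB@10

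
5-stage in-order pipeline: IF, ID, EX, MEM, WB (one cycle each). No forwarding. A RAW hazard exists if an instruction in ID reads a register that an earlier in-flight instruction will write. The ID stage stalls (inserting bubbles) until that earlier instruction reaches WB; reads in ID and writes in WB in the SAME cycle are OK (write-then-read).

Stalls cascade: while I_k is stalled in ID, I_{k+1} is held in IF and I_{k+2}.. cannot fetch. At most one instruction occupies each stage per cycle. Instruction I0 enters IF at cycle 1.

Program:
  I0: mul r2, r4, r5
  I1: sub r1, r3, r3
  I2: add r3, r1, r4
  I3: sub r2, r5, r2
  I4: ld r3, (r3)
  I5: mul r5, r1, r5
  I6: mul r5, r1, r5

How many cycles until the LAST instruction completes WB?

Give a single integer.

I0 mul r2 <- r4,r5: IF@1 ID@2 stall=0 (-) EX@3 MEM@4 WB@5
I1 sub r1 <- r3,r3: IF@2 ID@3 stall=0 (-) EX@4 MEM@5 WB@6
I2 add r3 <- r1,r4: IF@3 ID@4 stall=2 (RAW on I1.r1 (WB@6)) EX@7 MEM@8 WB@9
I3 sub r2 <- r5,r2: IF@4 ID@7 stall=0 (-) EX@8 MEM@9 WB@10
I4 ld r3 <- r3: IF@7 ID@8 stall=1 (RAW on I2.r3 (WB@9)) EX@10 MEM@11 WB@12
I5 mul r5 <- r1,r5: IF@8 ID@10 stall=0 (-) EX@11 MEM@12 WB@13
I6 mul r5 <- r1,r5: IF@10 ID@11 stall=2 (RAW on I5.r5 (WB@13)) EX@14 MEM@15 WB@16

Answer: 16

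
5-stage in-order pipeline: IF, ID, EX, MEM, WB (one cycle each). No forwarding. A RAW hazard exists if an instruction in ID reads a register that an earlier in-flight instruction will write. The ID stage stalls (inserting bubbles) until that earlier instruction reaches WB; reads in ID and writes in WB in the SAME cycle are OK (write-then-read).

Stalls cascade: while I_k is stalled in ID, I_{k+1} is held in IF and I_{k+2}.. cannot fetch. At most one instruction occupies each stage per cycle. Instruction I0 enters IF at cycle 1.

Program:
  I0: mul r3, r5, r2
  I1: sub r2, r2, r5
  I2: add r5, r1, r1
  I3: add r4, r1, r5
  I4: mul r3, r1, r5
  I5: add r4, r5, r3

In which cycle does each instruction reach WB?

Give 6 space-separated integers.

Answer: 5 6 7 10 11 14

Derivation:
I0 mul r3 <- r5,r2: IF@1 ID@2 stall=0 (-) EX@3 MEM@4 WB@5
I1 sub r2 <- r2,r5: IF@2 ID@3 stall=0 (-) EX@4 MEM@5 WB@6
I2 add r5 <- r1,r1: IF@3 ID@4 stall=0 (-) EX@5 MEM@6 WB@7
I3 add r4 <- r1,r5: IF@4 ID@5 stall=2 (RAW on I2.r5 (WB@7)) EX@8 MEM@9 WB@10
I4 mul r3 <- r1,r5: IF@5 ID@8 stall=0 (-) EX@9 MEM@10 WB@11
I5 add r4 <- r5,r3: IF@8 ID@9 stall=2 (RAW on I4.r3 (WB@11)) EX@12 MEM@13 WB@14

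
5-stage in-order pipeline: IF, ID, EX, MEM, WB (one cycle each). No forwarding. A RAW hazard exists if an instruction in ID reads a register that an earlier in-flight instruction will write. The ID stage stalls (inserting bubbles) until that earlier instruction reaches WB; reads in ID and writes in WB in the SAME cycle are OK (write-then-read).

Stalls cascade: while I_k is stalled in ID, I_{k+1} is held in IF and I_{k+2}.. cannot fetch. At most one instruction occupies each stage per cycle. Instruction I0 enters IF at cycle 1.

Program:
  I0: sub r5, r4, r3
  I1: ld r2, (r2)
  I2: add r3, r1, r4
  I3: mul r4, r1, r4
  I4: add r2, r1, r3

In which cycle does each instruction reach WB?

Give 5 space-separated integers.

I0 sub r5 <- r4,r3: IF@1 ID@2 stall=0 (-) EX@3 MEM@4 WB@5
I1 ld r2 <- r2: IF@2 ID@3 stall=0 (-) EX@4 MEM@5 WB@6
I2 add r3 <- r1,r4: IF@3 ID@4 stall=0 (-) EX@5 MEM@6 WB@7
I3 mul r4 <- r1,r4: IF@4 ID@5 stall=0 (-) EX@6 MEM@7 WB@8
I4 add r2 <- r1,r3: IF@5 ID@6 stall=1 (RAW on I2.r3 (WB@7)) EX@8 MEM@9 WB@10

Answer: 5 6 7 8 10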